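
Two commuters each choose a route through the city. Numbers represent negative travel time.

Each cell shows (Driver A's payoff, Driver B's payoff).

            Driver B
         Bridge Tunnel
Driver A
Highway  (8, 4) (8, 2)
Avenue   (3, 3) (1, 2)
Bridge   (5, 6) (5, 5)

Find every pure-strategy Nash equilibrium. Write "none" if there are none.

The unique pure-strategy Nash equilibrium is (Highway, Bridge).

Mark each player's best response to every combination of opponents' strategies; a profile where every player is best-responding is a pure Nash equilibrium.
Driver A against Bridge: payoffs 8, 3, 5 → best response Highway.
Driver A against Tunnel: payoffs 8, 1, 5 → best response Highway.
Driver B against Highway: payoffs 4, 2 → best response Bridge.
Driver B against Avenue: payoffs 3, 2 → best response Bridge.
Driver B against Bridge: payoffs 6, 5 → best response Bridge.
Mutual best responses: (Highway, Bridge).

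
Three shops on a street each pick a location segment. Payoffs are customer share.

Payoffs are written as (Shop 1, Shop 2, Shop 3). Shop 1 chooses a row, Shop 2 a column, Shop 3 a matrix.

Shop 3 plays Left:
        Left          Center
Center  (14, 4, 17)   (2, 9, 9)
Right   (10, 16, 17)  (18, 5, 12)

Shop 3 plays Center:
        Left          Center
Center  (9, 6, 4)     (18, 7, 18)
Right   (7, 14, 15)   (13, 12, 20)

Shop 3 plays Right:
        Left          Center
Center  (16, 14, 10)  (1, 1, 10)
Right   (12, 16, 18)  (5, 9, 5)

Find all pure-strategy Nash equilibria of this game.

(Center, Center, Center)

(Center, Left, Left): Shop 2 can switch to Center (4 → 9). Not NE.
(Center, Left, Center): Shop 2 can switch to Center (6 → 7). Not NE.
(Center, Left, Right): Shop 3 can switch to Left (10 → 17). Not NE.
(Center, Center, Left): Shop 1 can switch to Right (2 → 18). Not NE.
(Center, Center, Center): Shop 1 gets 18, best alternative 13; Shop 2 gets 7, best alternative 6; Shop 3 gets 18, best alternative 10. No profitable deviation — NE.
(Center, Center, Right): Shop 1 can switch to Right (1 → 5). Not NE.
(Right, Left, Left): Shop 1 can switch to Center (10 → 14). Not NE.
(Right, Left, Center): Shop 1 can switch to Center (7 → 9). Not NE.
(Right, Left, Right): Shop 1 can switch to Center (12 → 16). Not NE.
(Right, Center, Left): Shop 2 can switch to Left (5 → 16). Not NE.
(Right, Center, Center): Shop 1 can switch to Center (13 → 18). Not NE.
(Right, Center, Right): Shop 2 can switch to Left (9 → 16). Not NE.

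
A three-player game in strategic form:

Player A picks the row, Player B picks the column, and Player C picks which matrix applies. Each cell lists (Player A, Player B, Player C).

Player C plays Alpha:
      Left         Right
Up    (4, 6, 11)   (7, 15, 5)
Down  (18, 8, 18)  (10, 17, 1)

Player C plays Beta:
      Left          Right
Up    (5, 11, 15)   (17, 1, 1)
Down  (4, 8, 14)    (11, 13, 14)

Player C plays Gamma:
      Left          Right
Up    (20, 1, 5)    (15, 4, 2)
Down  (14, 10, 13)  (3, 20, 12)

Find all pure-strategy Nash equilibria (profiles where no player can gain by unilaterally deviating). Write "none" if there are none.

Player A against (Left, Alpha): payoffs 4, 18 → best response Down.
Player A against (Left, Beta): payoffs 5, 4 → best response Up.
Player A against (Left, Gamma): payoffs 20, 14 → best response Up.
Player A against (Right, Alpha): payoffs 7, 10 → best response Down.
Player A against (Right, Beta): payoffs 17, 11 → best response Up.
Player A against (Right, Gamma): payoffs 15, 3 → best response Up.
Player B against (Up, Alpha): payoffs 6, 15 → best response Right.
Player B against (Up, Beta): payoffs 11, 1 → best response Left.
Player B against (Up, Gamma): payoffs 1, 4 → best response Right.
Player B against (Down, Alpha): payoffs 8, 17 → best response Right.
Player B against (Down, Beta): payoffs 8, 13 → best response Right.
Player B against (Down, Gamma): payoffs 10, 20 → best response Right.
Player C against (Up, Left): payoffs 11, 15, 5 → best response Beta.
Player C against (Up, Right): payoffs 5, 1, 2 → best response Alpha.
Player C against (Down, Left): payoffs 18, 14, 13 → best response Alpha.
Player C against (Down, Right): payoffs 1, 14, 12 → best response Beta.
Mutual best responses: (Up, Left, Beta).

(Up, Left, Beta)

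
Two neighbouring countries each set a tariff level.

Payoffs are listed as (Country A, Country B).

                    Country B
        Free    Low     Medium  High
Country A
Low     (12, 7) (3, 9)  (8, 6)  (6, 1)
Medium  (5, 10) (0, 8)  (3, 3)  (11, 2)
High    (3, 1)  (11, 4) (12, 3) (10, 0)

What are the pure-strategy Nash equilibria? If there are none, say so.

The unique pure-strategy Nash equilibrium is (High, Low).

Country A against Free: payoffs 12, 5, 3 → best response Low.
Country A against Low: payoffs 3, 0, 11 → best response High.
Country A against Medium: payoffs 8, 3, 12 → best response High.
Country A against High: payoffs 6, 11, 10 → best response Medium.
Country B against Low: payoffs 7, 9, 6, 1 → best response Low.
Country B against Medium: payoffs 10, 8, 3, 2 → best response Free.
Country B against High: payoffs 1, 4, 3, 0 → best response Low.
Mutual best responses: (High, Low).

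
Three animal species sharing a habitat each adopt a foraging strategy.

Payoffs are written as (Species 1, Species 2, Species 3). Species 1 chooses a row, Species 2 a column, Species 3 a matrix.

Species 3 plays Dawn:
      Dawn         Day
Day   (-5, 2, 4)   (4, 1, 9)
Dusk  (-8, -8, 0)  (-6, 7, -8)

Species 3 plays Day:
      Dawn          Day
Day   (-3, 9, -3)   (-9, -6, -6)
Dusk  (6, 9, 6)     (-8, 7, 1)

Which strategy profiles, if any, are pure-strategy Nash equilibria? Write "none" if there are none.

(Day, Dawn, Dawn) and (Dusk, Dawn, Day)

Species 1 against (Dawn, Dawn): payoffs -5, -8 → best response Day.
Species 1 against (Dawn, Day): payoffs -3, 6 → best response Dusk.
Species 1 against (Day, Dawn): payoffs 4, -6 → best response Day.
Species 1 against (Day, Day): payoffs -9, -8 → best response Dusk.
Species 2 against (Day, Dawn): payoffs 2, 1 → best response Dawn.
Species 2 against (Day, Day): payoffs 9, -6 → best response Dawn.
Species 2 against (Dusk, Dawn): payoffs -8, 7 → best response Day.
Species 2 against (Dusk, Day): payoffs 9, 7 → best response Dawn.
Species 3 against (Day, Dawn): payoffs 4, -3 → best response Dawn.
Species 3 against (Day, Day): payoffs 9, -6 → best response Dawn.
Species 3 against (Dusk, Dawn): payoffs 0, 6 → best response Day.
Species 3 against (Dusk, Day): payoffs -8, 1 → best response Day.
Mutual best responses: (Day, Dawn, Dawn); (Dusk, Dawn, Day).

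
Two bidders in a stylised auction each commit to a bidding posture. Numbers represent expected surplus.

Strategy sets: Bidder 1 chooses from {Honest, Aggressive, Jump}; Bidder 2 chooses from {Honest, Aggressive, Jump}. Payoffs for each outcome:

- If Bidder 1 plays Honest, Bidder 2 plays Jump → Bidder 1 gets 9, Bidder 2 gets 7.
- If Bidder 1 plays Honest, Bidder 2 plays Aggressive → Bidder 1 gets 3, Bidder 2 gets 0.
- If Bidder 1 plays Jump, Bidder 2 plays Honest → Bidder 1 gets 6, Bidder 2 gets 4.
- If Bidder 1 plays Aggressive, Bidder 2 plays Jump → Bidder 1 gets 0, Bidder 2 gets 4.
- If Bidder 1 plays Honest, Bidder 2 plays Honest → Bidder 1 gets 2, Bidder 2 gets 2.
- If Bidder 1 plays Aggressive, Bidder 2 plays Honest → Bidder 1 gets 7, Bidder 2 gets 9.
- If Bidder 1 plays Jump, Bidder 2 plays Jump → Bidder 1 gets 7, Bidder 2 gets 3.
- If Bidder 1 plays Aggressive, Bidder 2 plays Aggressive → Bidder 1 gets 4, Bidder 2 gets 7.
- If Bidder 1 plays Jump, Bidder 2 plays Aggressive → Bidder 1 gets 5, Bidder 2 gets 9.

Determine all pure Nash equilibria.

Bidder 1 against Honest: payoffs 2, 7, 6 → best response Aggressive.
Bidder 1 against Aggressive: payoffs 3, 4, 5 → best response Jump.
Bidder 1 against Jump: payoffs 9, 0, 7 → best response Honest.
Bidder 2 against Honest: payoffs 2, 0, 7 → best response Jump.
Bidder 2 against Aggressive: payoffs 9, 7, 4 → best response Honest.
Bidder 2 against Jump: payoffs 4, 9, 3 → best response Aggressive.
Mutual best responses: (Honest, Jump); (Aggressive, Honest); (Jump, Aggressive).

(Honest, Jump) and (Aggressive, Honest) and (Jump, Aggressive)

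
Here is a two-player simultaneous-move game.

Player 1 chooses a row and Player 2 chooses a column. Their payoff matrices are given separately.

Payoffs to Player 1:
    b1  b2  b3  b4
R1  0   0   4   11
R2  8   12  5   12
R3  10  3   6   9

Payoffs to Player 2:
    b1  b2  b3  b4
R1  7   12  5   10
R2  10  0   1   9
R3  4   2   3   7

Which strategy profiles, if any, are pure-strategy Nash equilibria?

This game has no pure Nash equilibrium.

For each player, find the best response to each opponent profile; mutual best responses are the pure NE.
Player 1 against b1: payoffs 0, 8, 10 → best response R3.
Player 1 against b2: payoffs 0, 12, 3 → best response R2.
Player 1 against b3: payoffs 4, 5, 6 → best response R3.
Player 1 against b4: payoffs 11, 12, 9 → best response R2.
Player 2 against R1: payoffs 7, 12, 5, 10 → best response b2.
Player 2 against R2: payoffs 10, 0, 1, 9 → best response b1.
Player 2 against R3: payoffs 4, 2, 3, 7 → best response b4.
No profile is a mutual best response for all players.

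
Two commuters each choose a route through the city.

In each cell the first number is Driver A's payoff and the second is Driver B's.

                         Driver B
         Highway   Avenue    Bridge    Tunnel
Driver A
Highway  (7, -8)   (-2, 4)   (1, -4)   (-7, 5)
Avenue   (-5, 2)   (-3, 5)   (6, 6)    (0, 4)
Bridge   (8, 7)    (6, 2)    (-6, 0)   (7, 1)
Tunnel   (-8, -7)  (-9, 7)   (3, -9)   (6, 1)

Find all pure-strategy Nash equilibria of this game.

Check each profile: it is a Nash equilibrium iff no player can strictly gain by switching unilaterally.
(Highway, Highway): Driver A can switch to Bridge (7 → 8). Not NE.
(Highway, Avenue): Driver A can switch to Bridge (-2 → 6). Not NE.
(Highway, Bridge): Driver A can switch to Avenue (1 → 6). Not NE.
(Highway, Tunnel): Driver A can switch to Avenue (-7 → 0). Not NE.
(Avenue, Highway): Driver A can switch to Highway (-5 → 7). Not NE.
(Avenue, Avenue): Driver A can switch to Highway (-3 → -2). Not NE.
(Avenue, Bridge): Driver A gets 6, best alternative 3; Driver B gets 6, best alternative 5. No profitable deviation — NE.
(Avenue, Tunnel): Driver A can switch to Bridge (0 → 7). Not NE.
(Bridge, Highway): Driver A gets 8, best alternative 7; Driver B gets 7, best alternative 2. No profitable deviation — NE.
(Bridge, Avenue): Driver B can switch to Highway (2 → 7). Not NE.
(The remaining 6 profiles each have a profitable deviation by the same check.)

(Avenue, Bridge), (Bridge, Highway)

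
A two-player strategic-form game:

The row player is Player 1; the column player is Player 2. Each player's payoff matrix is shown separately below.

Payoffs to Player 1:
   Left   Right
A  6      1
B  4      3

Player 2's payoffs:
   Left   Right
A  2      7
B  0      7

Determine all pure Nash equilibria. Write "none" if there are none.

Mark each player's best response to every combination of opponents' strategies; a profile where every player is best-responding is a pure Nash equilibrium.
Player 1 against Left: payoffs 6, 4 → best response A.
Player 1 against Right: payoffs 1, 3 → best response B.
Player 2 against A: payoffs 2, 7 → best response Right.
Player 2 against B: payoffs 0, 7 → best response Right.
Mutual best responses: (B, Right).

The unique pure-strategy Nash equilibrium is (B, Right).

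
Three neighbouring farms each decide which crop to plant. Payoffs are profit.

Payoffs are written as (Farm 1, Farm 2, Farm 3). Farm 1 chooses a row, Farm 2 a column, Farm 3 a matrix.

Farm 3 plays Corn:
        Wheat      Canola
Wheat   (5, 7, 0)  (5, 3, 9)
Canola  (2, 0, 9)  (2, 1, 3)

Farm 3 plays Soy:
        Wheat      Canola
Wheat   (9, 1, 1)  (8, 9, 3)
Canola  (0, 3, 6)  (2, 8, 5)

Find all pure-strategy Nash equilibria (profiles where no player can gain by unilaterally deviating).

This game has no pure Nash equilibrium.

Farm 1 against (Wheat, Corn): payoffs 5, 2 → best response Wheat.
Farm 1 against (Wheat, Soy): payoffs 9, 0 → best response Wheat.
Farm 1 against (Canola, Corn): payoffs 5, 2 → best response Wheat.
Farm 1 against (Canola, Soy): payoffs 8, 2 → best response Wheat.
Farm 2 against (Wheat, Corn): payoffs 7, 3 → best response Wheat.
Farm 2 against (Wheat, Soy): payoffs 1, 9 → best response Canola.
Farm 2 against (Canola, Corn): payoffs 0, 1 → best response Canola.
Farm 2 against (Canola, Soy): payoffs 3, 8 → best response Canola.
Farm 3 against (Wheat, Wheat): payoffs 0, 1 → best response Soy.
Farm 3 against (Wheat, Canola): payoffs 9, 3 → best response Corn.
Farm 3 against (Canola, Wheat): payoffs 9, 6 → best response Corn.
Farm 3 against (Canola, Canola): payoffs 3, 5 → best response Soy.
No profile is a mutual best response for all players.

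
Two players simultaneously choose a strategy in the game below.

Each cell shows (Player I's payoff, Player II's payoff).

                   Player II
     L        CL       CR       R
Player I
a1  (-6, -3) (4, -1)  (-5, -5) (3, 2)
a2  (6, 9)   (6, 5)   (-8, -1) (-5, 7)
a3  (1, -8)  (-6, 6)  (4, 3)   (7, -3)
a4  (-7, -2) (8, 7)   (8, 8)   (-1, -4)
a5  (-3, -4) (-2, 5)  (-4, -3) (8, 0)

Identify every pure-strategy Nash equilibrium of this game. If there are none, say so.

The pure Nash equilibria are (a2, L); (a4, CR).

(a1, L): Player I can switch to a2 (-6 → 6). Not NE.
(a1, CL): Player I can switch to a2 (4 → 6). Not NE.
(a1, CR): Player I can switch to a3 (-5 → 4). Not NE.
(a1, R): Player I can switch to a3 (3 → 7). Not NE.
(a2, L): Player I gets 6, best alternative 1; Player II gets 9, best alternative 7. No profitable deviation — NE.
(a2, CL): Player I can switch to a4 (6 → 8). Not NE.
(a2, CR): Player I can switch to a1 (-8 → -5). Not NE.
(a2, R): Player I can switch to a1 (-5 → 3). Not NE.
(a3, L): Player I can switch to a2 (1 → 6). Not NE.
(a3, CL): Player I can switch to a1 (-6 → 4). Not NE.
(a3, CR): Player I can switch to a4 (4 → 8). Not NE.
(a4, CR): Player I gets 8, best alternative 4; Player II gets 8, best alternative 7. No profitable deviation — NE.
(The remaining 8 profiles each have a profitable deviation by the same check.)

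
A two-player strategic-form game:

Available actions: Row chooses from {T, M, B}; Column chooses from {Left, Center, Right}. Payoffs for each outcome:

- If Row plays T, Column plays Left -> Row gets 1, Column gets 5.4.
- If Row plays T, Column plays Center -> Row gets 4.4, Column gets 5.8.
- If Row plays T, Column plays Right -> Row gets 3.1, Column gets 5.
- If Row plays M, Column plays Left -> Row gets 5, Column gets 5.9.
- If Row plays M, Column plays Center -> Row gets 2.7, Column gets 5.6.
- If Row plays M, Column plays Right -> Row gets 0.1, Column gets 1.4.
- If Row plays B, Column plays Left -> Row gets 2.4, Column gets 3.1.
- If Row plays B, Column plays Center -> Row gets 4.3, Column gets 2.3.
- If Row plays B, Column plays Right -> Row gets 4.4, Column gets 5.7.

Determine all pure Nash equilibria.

(T, Left): Row can switch to M (1 → 5). Not NE.
(T, Center): Row gets 4.4, best alternative 4.3; Column gets 5.8, best alternative 5.4. No profitable deviation — NE.
(T, Right): Row can switch to B (3.1 → 4.4). Not NE.
(M, Left): Row gets 5, best alternative 2.4; Column gets 5.9, best alternative 5.6. No profitable deviation — NE.
(M, Center): Row can switch to T (2.7 → 4.4). Not NE.
(M, Right): Row can switch to T (0.1 → 3.1). Not NE.
(B, Left): Row can switch to M (2.4 → 5). Not NE.
(B, Center): Row can switch to T (4.3 → 4.4). Not NE.
(B, Right): Row gets 4.4, best alternative 3.1; Column gets 5.7, best alternative 3.1. No profitable deviation — NE.

The pure Nash equilibria are (T, Center); (M, Left); (B, Right).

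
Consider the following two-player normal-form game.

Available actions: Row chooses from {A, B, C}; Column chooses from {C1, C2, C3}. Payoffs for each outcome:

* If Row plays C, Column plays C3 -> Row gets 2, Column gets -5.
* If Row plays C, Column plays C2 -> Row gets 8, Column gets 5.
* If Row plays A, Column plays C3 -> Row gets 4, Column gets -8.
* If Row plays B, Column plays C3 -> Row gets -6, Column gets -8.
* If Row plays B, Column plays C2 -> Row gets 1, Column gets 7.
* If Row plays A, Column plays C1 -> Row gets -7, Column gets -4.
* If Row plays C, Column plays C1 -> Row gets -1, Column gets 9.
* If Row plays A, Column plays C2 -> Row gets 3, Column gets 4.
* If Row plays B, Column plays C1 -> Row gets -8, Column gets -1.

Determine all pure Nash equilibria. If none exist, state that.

The unique pure-strategy Nash equilibrium is (C, C1).

For each strategy profile, look for a profitable unilateral deviation.
(A, C1): Row can switch to C (-7 → -1). Not NE.
(A, C2): Row can switch to C (3 → 8). Not NE.
(A, C3): Column can switch to C1 (-8 → -4). Not NE.
(B, C1): Row can switch to A (-8 → -7). Not NE.
(B, C2): Row can switch to A (1 → 3). Not NE.
(B, C3): Row can switch to A (-6 → 4). Not NE.
(C, C1): Row gets -1, best alternative -7; Column gets 9, best alternative 5. No profitable deviation — NE.
(C, C2): Column can switch to C1 (5 → 9). Not NE.
(C, C3): Row can switch to A (2 → 4). Not NE.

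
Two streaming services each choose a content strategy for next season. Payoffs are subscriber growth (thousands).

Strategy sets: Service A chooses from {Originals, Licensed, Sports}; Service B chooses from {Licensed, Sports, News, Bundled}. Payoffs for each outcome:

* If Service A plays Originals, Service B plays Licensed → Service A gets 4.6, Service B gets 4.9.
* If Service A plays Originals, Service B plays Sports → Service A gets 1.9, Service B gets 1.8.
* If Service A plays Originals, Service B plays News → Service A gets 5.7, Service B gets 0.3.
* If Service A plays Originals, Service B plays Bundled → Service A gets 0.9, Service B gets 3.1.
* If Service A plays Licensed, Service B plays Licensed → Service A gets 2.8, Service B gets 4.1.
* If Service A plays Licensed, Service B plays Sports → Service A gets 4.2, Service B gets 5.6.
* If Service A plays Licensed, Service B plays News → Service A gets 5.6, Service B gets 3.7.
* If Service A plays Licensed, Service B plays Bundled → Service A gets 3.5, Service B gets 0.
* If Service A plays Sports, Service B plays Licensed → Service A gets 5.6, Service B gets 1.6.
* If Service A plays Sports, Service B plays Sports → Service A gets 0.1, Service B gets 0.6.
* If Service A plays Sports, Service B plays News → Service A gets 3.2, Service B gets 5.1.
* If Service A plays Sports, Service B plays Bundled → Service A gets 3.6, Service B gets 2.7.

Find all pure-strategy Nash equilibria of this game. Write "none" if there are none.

Service A against Licensed: payoffs 4.6, 2.8, 5.6 → best response Sports.
Service A against Sports: payoffs 1.9, 4.2, 0.1 → best response Licensed.
Service A against News: payoffs 5.7, 5.6, 3.2 → best response Originals.
Service A against Bundled: payoffs 0.9, 3.5, 3.6 → best response Sports.
Service B against Originals: payoffs 4.9, 1.8, 0.3, 3.1 → best response Licensed.
Service B against Licensed: payoffs 4.1, 5.6, 3.7, 0 → best response Sports.
Service B against Sports: payoffs 1.6, 0.6, 5.1, 2.7 → best response News.
Mutual best responses: (Licensed, Sports).

Pure NE: (Licensed, Sports)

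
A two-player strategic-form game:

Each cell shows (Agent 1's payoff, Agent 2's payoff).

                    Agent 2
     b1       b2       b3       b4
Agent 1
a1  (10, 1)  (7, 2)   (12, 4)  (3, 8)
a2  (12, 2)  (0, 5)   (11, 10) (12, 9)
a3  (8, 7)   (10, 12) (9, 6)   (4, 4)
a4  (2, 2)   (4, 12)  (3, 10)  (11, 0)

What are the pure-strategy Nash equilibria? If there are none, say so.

Pure NE: (a3, b2)

Mark each player's best response to every combination of opponents' strategies; a profile where every player is best-responding is a pure Nash equilibrium.
Agent 1 against b1: payoffs 10, 12, 8, 2 → best response a2.
Agent 1 against b2: payoffs 7, 0, 10, 4 → best response a3.
Agent 1 against b3: payoffs 12, 11, 9, 3 → best response a1.
Agent 1 against b4: payoffs 3, 12, 4, 11 → best response a2.
Agent 2 against a1: payoffs 1, 2, 4, 8 → best response b4.
Agent 2 against a2: payoffs 2, 5, 10, 9 → best response b3.
Agent 2 against a3: payoffs 7, 12, 6, 4 → best response b2.
Agent 2 against a4: payoffs 2, 12, 10, 0 → best response b2.
Mutual best responses: (a3, b2).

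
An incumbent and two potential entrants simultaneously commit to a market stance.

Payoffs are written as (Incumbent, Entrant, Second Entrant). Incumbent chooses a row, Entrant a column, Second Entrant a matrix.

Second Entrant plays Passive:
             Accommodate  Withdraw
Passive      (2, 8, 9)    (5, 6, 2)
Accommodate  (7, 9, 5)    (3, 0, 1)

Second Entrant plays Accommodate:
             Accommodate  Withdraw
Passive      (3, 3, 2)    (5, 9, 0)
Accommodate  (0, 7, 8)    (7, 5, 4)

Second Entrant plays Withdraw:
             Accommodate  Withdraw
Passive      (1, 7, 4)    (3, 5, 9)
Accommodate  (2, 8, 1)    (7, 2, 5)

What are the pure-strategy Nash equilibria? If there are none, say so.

Check each profile: it is a Nash equilibrium iff no player can strictly gain by switching unilaterally.
(Passive, Accommodate, Passive): Incumbent can switch to Accommodate (2 → 7). Not NE.
(Passive, Accommodate, Accommodate): Entrant can switch to Withdraw (3 → 9). Not NE.
(Passive, Accommodate, Withdraw): Incumbent can switch to Accommodate (1 → 2). Not NE.
(Passive, Withdraw, Passive): Entrant can switch to Accommodate (6 → 8). Not NE.
(Passive, Withdraw, Accommodate): Incumbent can switch to Accommodate (5 → 7). Not NE.
(Passive, Withdraw, Withdraw): Incumbent can switch to Accommodate (3 → 7). Not NE.
(The remaining 6 profiles each have a profitable deviation by the same check.)

This game has no pure Nash equilibrium.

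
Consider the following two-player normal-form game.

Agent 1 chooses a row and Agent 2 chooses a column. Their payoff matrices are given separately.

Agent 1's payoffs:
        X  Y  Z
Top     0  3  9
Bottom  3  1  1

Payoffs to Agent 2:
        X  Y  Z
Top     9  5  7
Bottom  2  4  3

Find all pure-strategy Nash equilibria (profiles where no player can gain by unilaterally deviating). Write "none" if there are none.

There is no pure-strategy Nash equilibrium.

(Top, X): Agent 1 can switch to Bottom (0 → 3). Not NE.
(Top, Y): Agent 2 can switch to X (5 → 9). Not NE.
(Top, Z): Agent 2 can switch to X (7 → 9). Not NE.
(Bottom, X): Agent 2 can switch to Y (2 → 4). Not NE.
(Bottom, Y): Agent 1 can switch to Top (1 → 3). Not NE.
(Bottom, Z): Agent 1 can switch to Top (1 → 9). Not NE.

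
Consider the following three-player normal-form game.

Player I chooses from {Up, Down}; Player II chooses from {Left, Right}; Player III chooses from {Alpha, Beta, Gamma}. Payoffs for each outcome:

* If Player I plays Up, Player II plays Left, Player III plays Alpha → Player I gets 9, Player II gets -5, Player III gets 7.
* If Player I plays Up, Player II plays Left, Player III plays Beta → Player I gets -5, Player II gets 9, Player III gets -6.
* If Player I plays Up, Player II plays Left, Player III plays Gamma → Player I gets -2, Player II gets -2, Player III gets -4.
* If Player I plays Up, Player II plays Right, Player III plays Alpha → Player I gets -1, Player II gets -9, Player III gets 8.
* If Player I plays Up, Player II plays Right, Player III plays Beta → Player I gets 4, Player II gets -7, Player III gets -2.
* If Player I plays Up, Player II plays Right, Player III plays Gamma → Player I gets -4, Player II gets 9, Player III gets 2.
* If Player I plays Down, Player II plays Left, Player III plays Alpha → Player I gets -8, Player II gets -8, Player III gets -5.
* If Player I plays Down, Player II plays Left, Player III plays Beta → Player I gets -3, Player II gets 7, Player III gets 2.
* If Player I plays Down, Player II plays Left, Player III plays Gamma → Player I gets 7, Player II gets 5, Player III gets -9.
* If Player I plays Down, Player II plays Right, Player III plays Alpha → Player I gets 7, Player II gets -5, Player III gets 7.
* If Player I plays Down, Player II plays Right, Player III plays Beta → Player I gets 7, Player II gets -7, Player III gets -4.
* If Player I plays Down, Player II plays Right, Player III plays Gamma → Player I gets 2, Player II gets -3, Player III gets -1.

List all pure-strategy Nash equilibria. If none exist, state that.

(Up, Left, Alpha) and (Down, Left, Beta) and (Down, Right, Alpha)

(Up, Left, Alpha): Player I gets 9, best alternative -8; Player II gets -5, best alternative -9; Player III gets 7, best alternative -4. No profitable deviation — NE.
(Up, Left, Beta): Player I can switch to Down (-5 → -3). Not NE.
(Up, Left, Gamma): Player I can switch to Down (-2 → 7). Not NE.
(Up, Right, Alpha): Player I can switch to Down (-1 → 7). Not NE.
(Up, Right, Beta): Player I can switch to Down (4 → 7). Not NE.
(Up, Right, Gamma): Player I can switch to Down (-4 → 2). Not NE.
(Down, Left, Alpha): Player I can switch to Up (-8 → 9). Not NE.
(Down, Left, Beta): Player I gets -3, best alternative -5; Player II gets 7, best alternative -7; Player III gets 2, best alternative -5. No profitable deviation — NE.
(Down, Left, Gamma): Player III can switch to Alpha (-9 → -5). Not NE.
(Down, Right, Alpha): Player I gets 7, best alternative -1; Player II gets -5, best alternative -8; Player III gets 7, best alternative -1. No profitable deviation — NE.
(Down, Right, Beta): Player II can switch to Left (-7 → 7). Not NE.
(The remaining 1 profile has a profitable deviation by the same check.)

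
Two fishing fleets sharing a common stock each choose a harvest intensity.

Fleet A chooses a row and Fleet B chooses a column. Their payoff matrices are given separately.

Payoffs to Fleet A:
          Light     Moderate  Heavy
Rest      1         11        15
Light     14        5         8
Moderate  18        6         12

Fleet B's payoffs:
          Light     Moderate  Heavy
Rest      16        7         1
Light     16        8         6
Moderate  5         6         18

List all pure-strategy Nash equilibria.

Mark each player's best response to every combination of opponents' strategies; a profile where every player is best-responding is a pure Nash equilibrium.
Fleet A against Light: payoffs 1, 14, 18 → best response Moderate.
Fleet A against Moderate: payoffs 11, 5, 6 → best response Rest.
Fleet A against Heavy: payoffs 15, 8, 12 → best response Rest.
Fleet B against Rest: payoffs 16, 7, 1 → best response Light.
Fleet B against Light: payoffs 16, 8, 6 → best response Light.
Fleet B against Moderate: payoffs 5, 6, 18 → best response Heavy.
No profile is a mutual best response for all players.

No pure-strategy Nash equilibrium.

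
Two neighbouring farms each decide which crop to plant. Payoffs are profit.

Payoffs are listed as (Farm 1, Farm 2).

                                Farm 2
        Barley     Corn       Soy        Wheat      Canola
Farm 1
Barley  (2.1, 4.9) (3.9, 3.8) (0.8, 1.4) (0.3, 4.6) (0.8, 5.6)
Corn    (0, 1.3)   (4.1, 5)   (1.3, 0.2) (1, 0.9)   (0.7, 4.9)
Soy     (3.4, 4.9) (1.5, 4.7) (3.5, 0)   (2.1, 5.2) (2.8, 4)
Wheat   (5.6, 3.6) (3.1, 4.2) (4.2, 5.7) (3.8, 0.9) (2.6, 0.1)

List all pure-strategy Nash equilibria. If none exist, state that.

(Corn, Corn) and (Wheat, Soy)

(Barley, Barley): Farm 1 can switch to Soy (2.1 → 3.4). Not NE.
(Barley, Corn): Farm 1 can switch to Corn (3.9 → 4.1). Not NE.
(Barley, Soy): Farm 1 can switch to Corn (0.8 → 1.3). Not NE.
(Barley, Wheat): Farm 1 can switch to Corn (0.3 → 1). Not NE.
(Barley, Canola): Farm 1 can switch to Soy (0.8 → 2.8). Not NE.
(Corn, Barley): Farm 1 can switch to Barley (0 → 2.1). Not NE.
(Corn, Corn): Farm 1 gets 4.1, best alternative 3.9; Farm 2 gets 5, best alternative 4.9. No profitable deviation — NE.
(Corn, Soy): Farm 1 can switch to Soy (1.3 → 3.5). Not NE.
(Corn, Wheat): Farm 1 can switch to Soy (1 → 2.1). Not NE.
(Corn, Canola): Farm 1 can switch to Barley (0.7 → 0.8). Not NE.
(Soy, Barley): Farm 1 can switch to Wheat (3.4 → 5.6). Not NE.
(Wheat, Soy): Farm 1 gets 4.2, best alternative 3.5; Farm 2 gets 5.7, best alternative 4.2. No profitable deviation — NE.
(The remaining 8 profiles each have a profitable deviation by the same check.)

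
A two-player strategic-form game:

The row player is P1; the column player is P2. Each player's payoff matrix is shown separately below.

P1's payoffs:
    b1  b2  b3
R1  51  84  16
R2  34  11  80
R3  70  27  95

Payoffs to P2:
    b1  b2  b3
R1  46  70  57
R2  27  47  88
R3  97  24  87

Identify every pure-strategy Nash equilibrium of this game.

The pure Nash equilibria are (R1, b2); (R3, b1).

P1 against b1: payoffs 51, 34, 70 → best response R3.
P1 against b2: payoffs 84, 11, 27 → best response R1.
P1 against b3: payoffs 16, 80, 95 → best response R3.
P2 against R1: payoffs 46, 70, 57 → best response b2.
P2 against R2: payoffs 27, 47, 88 → best response b3.
P2 against R3: payoffs 97, 24, 87 → best response b1.
Mutual best responses: (R1, b2); (R3, b1).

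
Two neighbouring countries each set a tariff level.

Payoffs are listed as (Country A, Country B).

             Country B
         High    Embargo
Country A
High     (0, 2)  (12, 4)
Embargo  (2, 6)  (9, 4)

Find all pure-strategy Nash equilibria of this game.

The pure Nash equilibria are (High, Embargo); (Embargo, High).

(High, High): Country A can switch to Embargo (0 → 2). Not NE.
(High, Embargo): Country A gets 12, best alternative 9; Country B gets 4, best alternative 2. No profitable deviation — NE.
(Embargo, High): Country A gets 2, best alternative 0; Country B gets 6, best alternative 4. No profitable deviation — NE.
(Embargo, Embargo): Country A can switch to High (9 → 12). Not NE.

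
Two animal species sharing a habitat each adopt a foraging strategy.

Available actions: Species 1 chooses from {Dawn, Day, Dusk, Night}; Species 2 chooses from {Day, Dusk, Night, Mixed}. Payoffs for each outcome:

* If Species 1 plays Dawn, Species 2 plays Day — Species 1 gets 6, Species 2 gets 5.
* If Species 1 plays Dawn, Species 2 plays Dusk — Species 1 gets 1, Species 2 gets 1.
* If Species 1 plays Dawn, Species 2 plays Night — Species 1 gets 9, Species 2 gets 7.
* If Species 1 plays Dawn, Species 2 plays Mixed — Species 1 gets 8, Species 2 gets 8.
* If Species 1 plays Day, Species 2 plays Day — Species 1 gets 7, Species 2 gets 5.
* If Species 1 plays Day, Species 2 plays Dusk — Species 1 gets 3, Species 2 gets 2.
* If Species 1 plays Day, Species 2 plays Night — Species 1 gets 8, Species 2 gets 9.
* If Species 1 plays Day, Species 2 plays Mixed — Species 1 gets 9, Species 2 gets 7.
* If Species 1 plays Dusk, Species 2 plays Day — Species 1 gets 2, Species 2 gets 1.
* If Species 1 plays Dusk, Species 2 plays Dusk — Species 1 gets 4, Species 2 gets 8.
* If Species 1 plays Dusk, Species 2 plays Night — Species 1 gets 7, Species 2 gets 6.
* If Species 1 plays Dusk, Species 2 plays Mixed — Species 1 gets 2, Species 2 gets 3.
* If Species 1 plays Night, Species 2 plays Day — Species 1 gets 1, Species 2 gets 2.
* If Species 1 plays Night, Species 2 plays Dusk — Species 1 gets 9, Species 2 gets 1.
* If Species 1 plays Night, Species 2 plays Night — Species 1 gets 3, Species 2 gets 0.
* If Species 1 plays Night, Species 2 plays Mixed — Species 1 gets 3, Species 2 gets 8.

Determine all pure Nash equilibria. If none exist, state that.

This game has no pure Nash equilibrium.

Species 1 against Day: payoffs 6, 7, 2, 1 → best response Day.
Species 1 against Dusk: payoffs 1, 3, 4, 9 → best response Night.
Species 1 against Night: payoffs 9, 8, 7, 3 → best response Dawn.
Species 1 against Mixed: payoffs 8, 9, 2, 3 → best response Day.
Species 2 against Dawn: payoffs 5, 1, 7, 8 → best response Mixed.
Species 2 against Day: payoffs 5, 2, 9, 7 → best response Night.
Species 2 against Dusk: payoffs 1, 8, 6, 3 → best response Dusk.
Species 2 against Night: payoffs 2, 1, 0, 8 → best response Mixed.
No profile is a mutual best response for all players.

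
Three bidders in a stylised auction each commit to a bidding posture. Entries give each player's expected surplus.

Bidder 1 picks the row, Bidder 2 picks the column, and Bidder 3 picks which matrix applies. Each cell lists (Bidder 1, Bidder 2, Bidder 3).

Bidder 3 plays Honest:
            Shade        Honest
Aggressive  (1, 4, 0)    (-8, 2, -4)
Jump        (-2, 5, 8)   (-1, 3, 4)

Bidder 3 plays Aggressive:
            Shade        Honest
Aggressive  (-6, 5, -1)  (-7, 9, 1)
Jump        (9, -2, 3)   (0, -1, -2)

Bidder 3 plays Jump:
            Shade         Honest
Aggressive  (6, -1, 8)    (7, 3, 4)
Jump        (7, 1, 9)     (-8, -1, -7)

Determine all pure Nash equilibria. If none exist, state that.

(Aggressive, Honest, Jump), (Jump, Shade, Jump)

Bidder 1 against (Shade, Honest): payoffs 1, -2 → best response Aggressive.
Bidder 1 against (Shade, Aggressive): payoffs -6, 9 → best response Jump.
Bidder 1 against (Shade, Jump): payoffs 6, 7 → best response Jump.
Bidder 1 against (Honest, Honest): payoffs -8, -1 → best response Jump.
Bidder 1 against (Honest, Aggressive): payoffs -7, 0 → best response Jump.
Bidder 1 against (Honest, Jump): payoffs 7, -8 → best response Aggressive.
Bidder 2 against (Aggressive, Honest): payoffs 4, 2 → best response Shade.
Bidder 2 against (Aggressive, Aggressive): payoffs 5, 9 → best response Honest.
Bidder 2 against (Aggressive, Jump): payoffs -1, 3 → best response Honest.
Bidder 2 against (Jump, Honest): payoffs 5, 3 → best response Shade.
Bidder 2 against (Jump, Aggressive): payoffs -2, -1 → best response Honest.
Bidder 2 against (Jump, Jump): payoffs 1, -1 → best response Shade.
Bidder 3 against (Aggressive, Shade): payoffs 0, -1, 8 → best response Jump.
Bidder 3 against (Aggressive, Honest): payoffs -4, 1, 4 → best response Jump.
Bidder 3 against (Jump, Shade): payoffs 8, 3, 9 → best response Jump.
Bidder 3 against (Jump, Honest): payoffs 4, -2, -7 → best response Honest.
Mutual best responses: (Aggressive, Honest, Jump); (Jump, Shade, Jump).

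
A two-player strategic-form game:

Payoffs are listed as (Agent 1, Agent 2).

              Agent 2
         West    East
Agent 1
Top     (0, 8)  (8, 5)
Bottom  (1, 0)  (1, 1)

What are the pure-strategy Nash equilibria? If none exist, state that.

Mark each player's best response to every combination of opponents' strategies; a profile where every player is best-responding is a pure Nash equilibrium.
Agent 1 against West: payoffs 0, 1 → best response Bottom.
Agent 1 against East: payoffs 8, 1 → best response Top.
Agent 2 against Top: payoffs 8, 5 → best response West.
Agent 2 against Bottom: payoffs 0, 1 → best response East.
No profile is a mutual best response for all players.

none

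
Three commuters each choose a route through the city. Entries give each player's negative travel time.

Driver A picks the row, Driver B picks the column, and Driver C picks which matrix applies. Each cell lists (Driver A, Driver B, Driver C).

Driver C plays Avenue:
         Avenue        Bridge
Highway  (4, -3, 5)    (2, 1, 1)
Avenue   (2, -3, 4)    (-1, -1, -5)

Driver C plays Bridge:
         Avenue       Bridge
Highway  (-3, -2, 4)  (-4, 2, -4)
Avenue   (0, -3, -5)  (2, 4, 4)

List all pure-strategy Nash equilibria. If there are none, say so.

(Highway, Bridge, Avenue) and (Avenue, Bridge, Bridge)

Driver A against (Avenue, Avenue): payoffs 4, 2 → best response Highway.
Driver A against (Avenue, Bridge): payoffs -3, 0 → best response Avenue.
Driver A against (Bridge, Avenue): payoffs 2, -1 → best response Highway.
Driver A against (Bridge, Bridge): payoffs -4, 2 → best response Avenue.
Driver B against (Highway, Avenue): payoffs -3, 1 → best response Bridge.
Driver B against (Highway, Bridge): payoffs -2, 2 → best response Bridge.
Driver B against (Avenue, Avenue): payoffs -3, -1 → best response Bridge.
Driver B against (Avenue, Bridge): payoffs -3, 4 → best response Bridge.
Driver C against (Highway, Avenue): payoffs 5, 4 → best response Avenue.
Driver C against (Highway, Bridge): payoffs 1, -4 → best response Avenue.
Driver C against (Avenue, Avenue): payoffs 4, -5 → best response Avenue.
Driver C against (Avenue, Bridge): payoffs -5, 4 → best response Bridge.
Mutual best responses: (Highway, Bridge, Avenue); (Avenue, Bridge, Bridge).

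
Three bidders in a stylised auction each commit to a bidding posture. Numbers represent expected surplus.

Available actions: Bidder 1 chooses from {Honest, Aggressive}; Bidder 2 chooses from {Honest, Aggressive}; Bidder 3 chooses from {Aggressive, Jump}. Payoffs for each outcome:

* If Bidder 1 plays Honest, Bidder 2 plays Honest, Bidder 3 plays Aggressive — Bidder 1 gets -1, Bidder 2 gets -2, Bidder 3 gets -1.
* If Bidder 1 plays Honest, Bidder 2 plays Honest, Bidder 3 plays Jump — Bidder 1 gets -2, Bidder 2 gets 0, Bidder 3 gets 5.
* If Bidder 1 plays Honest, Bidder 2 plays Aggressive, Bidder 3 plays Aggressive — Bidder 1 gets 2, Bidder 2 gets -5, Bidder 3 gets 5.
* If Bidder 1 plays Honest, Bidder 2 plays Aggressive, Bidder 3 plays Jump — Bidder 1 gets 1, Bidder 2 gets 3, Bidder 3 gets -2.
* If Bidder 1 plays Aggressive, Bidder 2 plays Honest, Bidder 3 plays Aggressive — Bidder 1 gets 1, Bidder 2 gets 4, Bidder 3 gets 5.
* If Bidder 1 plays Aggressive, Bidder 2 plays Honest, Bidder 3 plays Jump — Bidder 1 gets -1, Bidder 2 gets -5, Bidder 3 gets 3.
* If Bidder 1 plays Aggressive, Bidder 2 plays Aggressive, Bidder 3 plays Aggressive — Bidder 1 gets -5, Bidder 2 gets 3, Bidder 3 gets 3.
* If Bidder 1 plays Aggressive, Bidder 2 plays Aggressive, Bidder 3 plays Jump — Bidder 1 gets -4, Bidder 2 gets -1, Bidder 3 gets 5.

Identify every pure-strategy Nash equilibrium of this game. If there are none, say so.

Bidder 1 against (Honest, Aggressive): payoffs -1, 1 → best response Aggressive.
Bidder 1 against (Honest, Jump): payoffs -2, -1 → best response Aggressive.
Bidder 1 against (Aggressive, Aggressive): payoffs 2, -5 → best response Honest.
Bidder 1 against (Aggressive, Jump): payoffs 1, -4 → best response Honest.
Bidder 2 against (Honest, Aggressive): payoffs -2, -5 → best response Honest.
Bidder 2 against (Honest, Jump): payoffs 0, 3 → best response Aggressive.
Bidder 2 against (Aggressive, Aggressive): payoffs 4, 3 → best response Honest.
Bidder 2 against (Aggressive, Jump): payoffs -5, -1 → best response Aggressive.
Bidder 3 against (Honest, Honest): payoffs -1, 5 → best response Jump.
Bidder 3 against (Honest, Aggressive): payoffs 5, -2 → best response Aggressive.
Bidder 3 against (Aggressive, Honest): payoffs 5, 3 → best response Aggressive.
Bidder 3 against (Aggressive, Aggressive): payoffs 3, 5 → best response Jump.
Mutual best responses: (Aggressive, Honest, Aggressive).

(Aggressive, Honest, Aggressive)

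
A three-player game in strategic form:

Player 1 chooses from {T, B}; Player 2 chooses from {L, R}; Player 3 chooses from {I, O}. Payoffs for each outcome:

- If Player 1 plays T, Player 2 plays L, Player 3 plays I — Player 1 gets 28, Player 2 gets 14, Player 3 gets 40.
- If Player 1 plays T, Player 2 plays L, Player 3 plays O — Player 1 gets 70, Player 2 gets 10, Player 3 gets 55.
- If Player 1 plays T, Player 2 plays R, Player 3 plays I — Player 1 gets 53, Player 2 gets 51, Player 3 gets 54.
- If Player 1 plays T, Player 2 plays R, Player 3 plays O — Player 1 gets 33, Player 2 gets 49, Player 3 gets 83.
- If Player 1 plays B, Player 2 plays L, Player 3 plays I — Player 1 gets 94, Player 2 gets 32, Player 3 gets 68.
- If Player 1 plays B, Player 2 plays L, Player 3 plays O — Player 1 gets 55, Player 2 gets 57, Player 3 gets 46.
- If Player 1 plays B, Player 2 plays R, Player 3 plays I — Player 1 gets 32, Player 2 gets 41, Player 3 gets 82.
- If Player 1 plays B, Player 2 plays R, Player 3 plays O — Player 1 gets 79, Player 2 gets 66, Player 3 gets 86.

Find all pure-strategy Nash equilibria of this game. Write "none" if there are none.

(T, L, I): Player 1 can switch to B (28 → 94). Not NE.
(T, L, O): Player 2 can switch to R (10 → 49). Not NE.
(T, R, I): Player 3 can switch to O (54 → 83). Not NE.
(T, R, O): Player 1 can switch to B (33 → 79). Not NE.
(B, L, I): Player 2 can switch to R (32 → 41). Not NE.
(B, L, O): Player 1 can switch to T (55 → 70). Not NE.
(B, R, I): Player 1 can switch to T (32 → 53). Not NE.
(B, R, O): Player 1 gets 79, best alternative 33; Player 2 gets 66, best alternative 57; Player 3 gets 86, best alternative 82. No profitable deviation — NE.

(B, R, O)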